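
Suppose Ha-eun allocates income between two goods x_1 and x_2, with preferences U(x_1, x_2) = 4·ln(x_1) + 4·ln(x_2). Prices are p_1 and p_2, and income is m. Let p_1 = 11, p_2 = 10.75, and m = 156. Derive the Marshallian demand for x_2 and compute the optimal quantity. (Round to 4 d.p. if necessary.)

x_2* = 7.2558

Tangency: MRS = x_2/x_1 = p_1/p_2.
So 4·p_2·x_2 = 4·p_1·x_1; combined with the budget, a share 0.5 of income goes to x_1.
Demand: x_1*(p_1,p_2,m) = 0.5·m/p_1 and x_2* = 0.5·m/p_2.
At p_1=11, p_2=10.75, m=156: x_2* = 0.5·156/10.75 = 7.2558.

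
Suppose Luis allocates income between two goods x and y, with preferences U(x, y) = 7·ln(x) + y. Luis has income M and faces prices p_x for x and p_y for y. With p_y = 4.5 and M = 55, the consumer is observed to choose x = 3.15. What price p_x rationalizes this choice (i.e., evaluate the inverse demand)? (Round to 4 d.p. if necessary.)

p_x = 10

MU_x = 7/x, MU_y = 1. Tangency: 7/x = p_x/p_y.
So x*(p_x,p_y) = 7·p_y/p_x, independent of income; and y* = (M − 7·p_y)/p_y.
Set x* = 3.15 in the demand function and solve for p_x: p_x = 10.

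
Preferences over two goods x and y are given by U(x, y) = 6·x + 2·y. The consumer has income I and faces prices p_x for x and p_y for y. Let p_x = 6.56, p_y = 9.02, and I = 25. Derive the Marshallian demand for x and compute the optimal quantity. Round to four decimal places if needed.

x gives more utility per dollar, so spend all income on x: x* = I/p_x, y* = 0.
Numerically: x* = 3.811, y* = 0.

x* = 3.811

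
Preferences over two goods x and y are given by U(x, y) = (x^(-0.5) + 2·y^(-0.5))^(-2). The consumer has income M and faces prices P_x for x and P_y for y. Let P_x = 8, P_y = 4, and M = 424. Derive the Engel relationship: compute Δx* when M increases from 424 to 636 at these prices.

With the ratio pinned down, the budget gives x* = M/(P_x + P_y·(y/x)) and y* = (y/x)·x*.
Numerically y/x = 2.519842, so x* = 424/(8 + 4·2.519842) = 23.4521.
At M' = 636: x* = 35.1782. Change: 35.1782 − 23.4521 = 11.7261.

Δx* = 11.7261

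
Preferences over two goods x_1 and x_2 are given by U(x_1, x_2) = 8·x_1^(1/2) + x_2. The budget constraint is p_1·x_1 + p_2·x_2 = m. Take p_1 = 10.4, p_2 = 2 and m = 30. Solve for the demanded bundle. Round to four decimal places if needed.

x_1* = 0.5917, x_2* = 11.9231

Utility is quasi-linear in x_2; the FOC for x_1 is 4/√x_1 = p_1/p_2.
Solve: √x_1 = 4·p_2/p_1, so x_1*(p_1,p_2) = (4·p_2/p_1)², and x_2* = (m − p_1·x_1*)/p_2.
Plugging in: x_1* = (4·2/10.4)² = 0.5917, x_2* = 11.9231.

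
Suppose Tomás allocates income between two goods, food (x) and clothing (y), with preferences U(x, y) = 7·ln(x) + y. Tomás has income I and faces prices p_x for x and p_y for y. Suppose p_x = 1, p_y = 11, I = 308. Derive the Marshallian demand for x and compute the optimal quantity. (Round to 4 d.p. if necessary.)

x* = 77

Set MRS = p_x/p_y: (7/x)/1 = p_x/p_y.
So x*(p_x,p_y) = 7·p_y/p_x, independent of income; and y* = (I − 7·p_y)/p_y.
At the given prices: x* = 7·11/1 = 77.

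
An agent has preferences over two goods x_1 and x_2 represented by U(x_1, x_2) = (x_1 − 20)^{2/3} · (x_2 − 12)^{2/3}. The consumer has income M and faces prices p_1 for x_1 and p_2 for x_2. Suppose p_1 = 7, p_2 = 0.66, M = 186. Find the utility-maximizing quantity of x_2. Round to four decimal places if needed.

x_2* = 40.8485

MRS = (x_2−12)/(x_1−20). Tangency with p_1/p_2 gives x_2−12 = (p_1/p_2)·(x_1−20).
Substituting into the budget: x_1* = 20 + 0.5·(M − 20·p_1 − 12·p_2)/p_1, and x_2* = 12 + 0.5·(…)/p_2.
Discretionary income = 186 − 20·7 − 12·0.66 = 38.08; x_2* = 12 + 0.5·38.08/0.66 = 40.8485.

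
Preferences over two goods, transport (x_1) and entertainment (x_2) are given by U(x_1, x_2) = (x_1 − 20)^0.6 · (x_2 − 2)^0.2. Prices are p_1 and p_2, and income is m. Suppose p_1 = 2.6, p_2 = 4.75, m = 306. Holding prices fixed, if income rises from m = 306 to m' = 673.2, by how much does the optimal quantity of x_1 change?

This is Cobb-Douglas in (x_1−20, x_2−2): tangency gives 0.6·p_2·(x_2−2) = 0.2·p_1·(x_1−20).
After buying the subsistence bundle (20, 2), a share 0.75 of the remaining income goes to x_1: x_1* = 20 + 0.75·(m − 20p_1 − 2p_2)/p_1.
Discretionary income = 306 − 20·2.6 − 2·4.75 = 244.5; x_1* = 20 + 0.75·244.5/2.6 = 90.5288.
At m' = 673.2: x_1* = 196.4519. Change: 196.4519 − 90.5288 = 105.9231.

Δx_1* = 105.9231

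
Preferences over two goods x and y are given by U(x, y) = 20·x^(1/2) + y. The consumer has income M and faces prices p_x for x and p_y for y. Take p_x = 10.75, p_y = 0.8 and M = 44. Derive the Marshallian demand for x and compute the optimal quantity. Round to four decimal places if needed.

x* = 0.5538

Utility is quasi-linear in y; the FOC for x is 10/√x = p_x/p_y.
Solve: √x = 10·p_y/p_x, so x*(p_x,p_y) = (10·p_y/p_x)², and y* = (M − p_x·x*)/p_y.
Plugging in: x* = (10·0.8/10.75)² = 0.5538.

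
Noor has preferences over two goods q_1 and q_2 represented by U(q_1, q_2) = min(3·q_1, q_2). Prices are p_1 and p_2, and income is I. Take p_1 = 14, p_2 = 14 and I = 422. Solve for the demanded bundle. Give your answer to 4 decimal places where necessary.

q_1* = 7.5357, q_2* = 22.6071

With perfect complements, no substitution: consume in ratio q_1:q_2 = 1:3.
Budget: p_1·q_1 + p_2·3·q_1 = I, so (p_1 + 3·p_2)·q_1 = I.
Demand: q_1*(p_1,p_2,I) = I/(p_1 + 3·p_2), q_2* = 3·I/(p_1 + 3·p_2).
Here 14 + 3·14 = 56, giving q_1* = 7.5357 and q_2* = 22.6071.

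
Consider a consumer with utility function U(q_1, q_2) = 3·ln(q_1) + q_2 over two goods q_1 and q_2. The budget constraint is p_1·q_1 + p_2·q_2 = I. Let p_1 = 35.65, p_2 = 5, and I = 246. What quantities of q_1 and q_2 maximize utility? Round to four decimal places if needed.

Set MRS = p_1/p_2: (3/q_1)/1 = p_1/p_2.
So q_1*(p_1,p_2) = 3·p_2/p_1, independent of income; and q_2* = (I − 3·p_2)/p_2.
At the given prices: q_1* = 3·5/35.65 = 0.4208, and q_2* = 46.2.

q_1* = 0.4208, q_2* = 46.2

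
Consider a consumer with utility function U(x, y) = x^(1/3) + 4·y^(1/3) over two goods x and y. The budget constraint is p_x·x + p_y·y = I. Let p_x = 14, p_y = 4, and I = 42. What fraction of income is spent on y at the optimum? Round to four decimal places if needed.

MU_x ∝ x^(-2/3), MU_y ∝ 4·y^(-2/3), so MRS = (1/4)·(y/x)^(2/3) = p_x/p_y.
Hence y/x = (4·p_x/p_y)^(1/(2/3)), i.e. raised to the 1.5 power.
With the ratio pinned down, the budget gives x* = I/(p_x + p_y·(y/x)) and y* = (y/x)·x*.
Numerically y/x = 52.383203, so x* = 42/(14 + 4·52.383203) = 0.1879 and y* = 52.383203·0.1879 = 9.8424.
Expenditure on y: 4·9.8424 = 39.3695; share = 0.9374.

share on y = 0.9374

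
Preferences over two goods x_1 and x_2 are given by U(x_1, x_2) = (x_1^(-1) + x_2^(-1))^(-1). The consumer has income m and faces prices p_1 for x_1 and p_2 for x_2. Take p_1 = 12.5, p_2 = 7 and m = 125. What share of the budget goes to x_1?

share on x_1 = 0.572

From the CES first-order condition, (x_2/x_1)^(2) = p_1/p_2.
Hence x_2/x_1 = (p_1/p_2)^(1/(2)), i.e. raised to the 0.5 power.
With the ratio pinned down, the budget gives x_1* = m/(p_1 + p_2·(x_2/x_1)) and x_2* = (x_2/x_1)·x_1*.
Numerically x_2/x_1 = 1.336306, so x_1* = 125/(12.5 + 7·1.336306) = 5.7197 and x_2* = 1.336306·5.7197 = 7.6433.
Expenditure on x_1: 12.5·5.7197 = 71.4967; share = 0.572.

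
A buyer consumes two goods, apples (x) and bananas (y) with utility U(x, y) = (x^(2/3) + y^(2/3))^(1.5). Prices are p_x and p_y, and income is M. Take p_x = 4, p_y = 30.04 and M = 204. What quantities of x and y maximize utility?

From the CES first-order condition, (y/x)^(1/3) = p_x/p_y.
Hence y/x = (p_x/p_y)^(1/(1/3)), i.e. raised to the 3 power.
Substitute y = (y/x)·x into the budget: x* = M/(p_x + p_y·(y/x)).
Numerically y/x = 0.002361, so x* = 204/(4 + 30.04·0.002361) = 50.1115 and y* = 0.002361·50.1115 = 0.1183.

x* = 50.1115, y* = 0.1183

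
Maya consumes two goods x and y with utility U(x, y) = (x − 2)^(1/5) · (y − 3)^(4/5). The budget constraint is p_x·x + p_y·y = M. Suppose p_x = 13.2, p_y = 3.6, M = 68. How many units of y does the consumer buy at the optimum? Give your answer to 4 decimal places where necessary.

Discretionary income = 68 − 2·13.2 − 3·3.6 = 30.8; y* = 3 + 0.8·30.8/3.6 = 9.8444.

y* = 9.8444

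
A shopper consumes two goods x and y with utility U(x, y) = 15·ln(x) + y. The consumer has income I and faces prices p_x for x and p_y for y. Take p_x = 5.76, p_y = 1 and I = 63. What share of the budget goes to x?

share on x = 0.2381

Set MRS = p_x/p_y: (15/x)/1 = p_x/p_y.
So x*(p_x,p_y) = 15·p_y/p_x, independent of income; and y* = (I − 15·p_y)/p_y.
At the given prices: x* = 15·1/5.76 = 2.6042, and y* = 48.
Expenditure on x: 5.76·2.6042 = 15; share = 0.2381.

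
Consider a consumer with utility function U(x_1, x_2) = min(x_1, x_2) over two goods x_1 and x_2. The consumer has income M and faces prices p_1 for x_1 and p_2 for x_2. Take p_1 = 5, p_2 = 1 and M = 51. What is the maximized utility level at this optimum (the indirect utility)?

With perfect complements, no substitution: consume in ratio x_1:x_2 = 1:1.
Budget: p_1·x_1 + p_2·x_1 = M, so (p_1 + p_2)·x_1 = M.
Demand: x_1*(p_1,p_2,M) = M/(p_1 + p_2), x_2* = M/(p_1 + p_2).
Here 5 + 1 = 6, giving x_1* = 8.5 and x_2* = 8.5.
Utility at the optimum: U(8.5, 8.5) = 8.5.

V = 8.5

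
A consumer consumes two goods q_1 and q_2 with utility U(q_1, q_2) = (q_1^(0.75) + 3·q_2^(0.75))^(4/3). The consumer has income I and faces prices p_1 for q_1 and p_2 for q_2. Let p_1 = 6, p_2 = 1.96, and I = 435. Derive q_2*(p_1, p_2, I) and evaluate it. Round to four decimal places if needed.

q_2* = 221.8433

MRS = MU_q_1/MU_q_2 = (1/3)·(q_2/q_1)^(0.25). Set equal to p_1/p_2.
Hence q_2/q_1 = (3·p_1/p_2)^(1/(0.25)), i.e. raised to the 4 power.
Substitute q_2 = (q_2/q_1)·q_1 into the budget: q_1* = I/(p_1 + p_2·(q_2/q_1)).
Numerically q_2/q_1 = 7113.211714, so q_1* = 435/(6 + 1.96·7113.211714) = 0.0312 and q_2* = 7113.211714·0.0312 = 221.8433.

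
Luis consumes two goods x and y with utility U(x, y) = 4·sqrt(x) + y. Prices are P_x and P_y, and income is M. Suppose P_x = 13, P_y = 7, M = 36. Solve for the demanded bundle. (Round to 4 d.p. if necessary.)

MU_x = 2/√x, MU_y = 1. Tangency: 2/√x = P_x/P_y.
Thus x* = (2·P_y/P_x)² — independent of M — with the rest of income spent on y.
Plugging in: x* = (2·7/13)² = 1.1598, y* = 2.989.

x* = 1.1598, y* = 2.989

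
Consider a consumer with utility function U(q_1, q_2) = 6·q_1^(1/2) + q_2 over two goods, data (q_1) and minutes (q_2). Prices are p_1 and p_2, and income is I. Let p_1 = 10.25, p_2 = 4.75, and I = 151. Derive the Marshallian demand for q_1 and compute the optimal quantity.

q_1* = 1.9328

Utility is quasi-linear in q_2; the FOC for q_1 is 3/√q_1 = p_1/p_2.
Thus q_1* = (3·p_2/p_1)² — independent of I — with the rest of income spent on q_2.
Plugging in: q_1* = (3·4.75/10.25)² = 1.9328.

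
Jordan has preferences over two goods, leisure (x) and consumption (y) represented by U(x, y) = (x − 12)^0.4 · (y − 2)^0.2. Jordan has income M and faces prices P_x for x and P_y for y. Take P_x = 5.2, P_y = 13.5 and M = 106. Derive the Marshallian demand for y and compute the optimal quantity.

Let x' = x−12, y' = y−2. MRS = 2·y'/x' = P_x/P_y.
After buying the subsistence bundle (12, 2), a share 2/3 of the remaining income goes to x: x* = 12 + 2/3·(M − 12P_x − 2P_y)/P_x.
Discretionary income = 106 − 12·5.2 − 2·13.5 = 16.6; y* = 2 + 1/3·16.6/13.5 = 2.4099.

y* = 2.4099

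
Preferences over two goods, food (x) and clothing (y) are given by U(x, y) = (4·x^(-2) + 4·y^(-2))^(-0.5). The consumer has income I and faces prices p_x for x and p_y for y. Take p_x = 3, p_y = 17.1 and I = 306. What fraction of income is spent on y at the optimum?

MU_x ∝ 4·x^(-3), MU_y ∝ 4·y^(-3), so MRS = (y/x)^(3) = p_x/p_y.
Solve for the ratio: y/x = [p_x/p_y]^(1/3).
With the ratio pinned down, the budget gives x* = I/(p_x + p_y·(y/x)) and y* = (y/x)·x*.
Numerically y/x = 0.559811, so x* = 306/(3 + 17.1·0.559811) = 24.3383 and y* = 0.559811·24.3383 = 13.6249.
Expenditure on y: 17.1·13.6249 = 232.9851; share = 0.7614.

share on y = 0.7614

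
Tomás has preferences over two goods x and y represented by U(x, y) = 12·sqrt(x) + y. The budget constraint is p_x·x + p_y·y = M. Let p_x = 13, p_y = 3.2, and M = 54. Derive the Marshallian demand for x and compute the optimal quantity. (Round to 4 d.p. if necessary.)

Set MRS = p_x/p_y: 6·x^(−1/2) = p_x/p_y.
Thus x* = (6·p_y/p_x)² — independent of M — with the rest of income spent on y.
Plugging in: x* = (6·3.2/13)² = 2.1813.

x* = 2.1813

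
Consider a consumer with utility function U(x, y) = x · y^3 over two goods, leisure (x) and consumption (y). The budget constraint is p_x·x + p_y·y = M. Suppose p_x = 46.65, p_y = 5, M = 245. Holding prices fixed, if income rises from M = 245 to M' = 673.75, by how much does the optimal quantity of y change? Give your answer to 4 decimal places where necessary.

Demand: x*(p_x,p_y,M) = 0.25·M/p_x and y* = 0.75·M/p_y.
At p_x=46.65, p_y=5, M=245: y* = 0.75·245/5 = 36.75.
At M' = 673.75: y* = 101.0625. Change: 101.0625 − 36.75 = 64.3125.

Δy* = 64.3125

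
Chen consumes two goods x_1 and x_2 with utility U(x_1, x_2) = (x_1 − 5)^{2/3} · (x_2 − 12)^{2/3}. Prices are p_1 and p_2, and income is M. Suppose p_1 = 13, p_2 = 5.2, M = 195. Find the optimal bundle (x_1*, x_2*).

MRS = (x_2−12)/(x_1−5). Tangency with p_1/p_2 gives x_2−12 = (p_1/p_2)·(x_1−5).
Substituting into the budget: x_1* = 5 + 0.5·(M − 5·p_1 − 12·p_2)/p_1, and x_2* = 12 + 0.5·(…)/p_2.
Discretionary income = 195 − 5·13 − 12·5.2 = 67.6; x_1* = 5 + 0.5·67.6/13 = 7.6; x_2* = 12 + 0.5·67.6/5.2 = 18.5.

x_1* = 7.6, x_2* = 18.5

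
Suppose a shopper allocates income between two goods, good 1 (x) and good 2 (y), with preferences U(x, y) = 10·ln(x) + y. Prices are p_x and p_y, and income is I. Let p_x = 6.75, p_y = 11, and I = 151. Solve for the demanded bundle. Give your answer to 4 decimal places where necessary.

So x*(p_x,p_y) = 10·p_y/p_x, independent of income; and y* = (I − 10·p_y)/p_y.
At the given prices: x* = 10·11/6.75 = 16.2963, and y* = 3.7273.

x* = 16.2963, y* = 3.7273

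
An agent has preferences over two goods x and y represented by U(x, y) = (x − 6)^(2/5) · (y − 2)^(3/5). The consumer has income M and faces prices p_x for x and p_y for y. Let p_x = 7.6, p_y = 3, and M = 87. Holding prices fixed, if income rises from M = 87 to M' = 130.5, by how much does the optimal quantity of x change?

This is Cobb-Douglas in (x−6, y−2): tangency gives 0.4·p_y·(y−2) = 0.6·p_x·(x−6).
After buying the subsistence bundle (6, 2), a share 0.4 of the remaining income goes to x: x* = 6 + 0.4·(M − 6p_x − 2p_y)/p_x.
Discretionary income = 87 − 6·7.6 − 2·3 = 35.4; x* = 6 + 0.4·35.4/7.6 = 7.8632.
At M' = 130.5: x* = 10.1526. Change: 10.1526 − 7.8632 = 2.2895.

Δx* = 2.2895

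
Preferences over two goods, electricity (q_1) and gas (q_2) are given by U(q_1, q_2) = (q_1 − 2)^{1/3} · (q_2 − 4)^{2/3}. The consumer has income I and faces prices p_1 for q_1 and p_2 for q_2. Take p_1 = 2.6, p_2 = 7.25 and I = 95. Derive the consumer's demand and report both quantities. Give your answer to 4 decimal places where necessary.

q_1* = 9.7949, q_2* = 9.5908

Discretionary income = 95 − 2·2.6 − 4·7.25 = 60.8; q_1* = 2 + 1/3·60.8/2.6 = 9.7949; q_2* = 4 + 2/3·60.8/7.25 = 9.5908.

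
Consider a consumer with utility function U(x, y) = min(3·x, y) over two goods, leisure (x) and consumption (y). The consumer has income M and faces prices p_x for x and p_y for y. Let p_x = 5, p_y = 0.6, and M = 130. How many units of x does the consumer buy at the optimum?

Leontief preferences: the optimum is at the kink where x/1 = y/3, i.e. y = 3·x.
Budget: p_x·x + p_y·3·x = M, so (p_x + 3·p_y)·x = M.
Demand: x*(p_x,p_y,M) = M/(p_x + 3·p_y), y* = 3·M/(p_x + 3·p_y).
Here 5 + 3·0.6 = 6.8, giving x* = 19.1176.

x* = 19.1176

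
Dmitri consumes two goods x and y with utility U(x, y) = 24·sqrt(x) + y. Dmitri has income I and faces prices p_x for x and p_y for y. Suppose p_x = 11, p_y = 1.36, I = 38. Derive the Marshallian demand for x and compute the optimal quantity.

Utility is quasi-linear in y; the FOC for x is 12/√x = p_x/p_y.
Thus x* = (12·p_y/p_x)² — independent of I — with the rest of income spent on y.
Plugging in: x* = (12·1.36/11)² = 2.2012.

x* = 2.2012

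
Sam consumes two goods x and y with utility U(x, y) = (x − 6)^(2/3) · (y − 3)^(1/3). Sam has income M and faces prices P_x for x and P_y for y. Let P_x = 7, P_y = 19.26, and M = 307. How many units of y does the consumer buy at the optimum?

y* = 6.5864

This is Cobb-Douglas in (x−6, y−3): tangency gives 2/3·P_y·(y−3) = 1/3·P_x·(x−6).
Substituting into the budget: x* = 6 + 2/3·(M − 6·P_x − 3·P_y)/P_x, and y* = 3 + 1/3·(…)/P_y.
Discretionary income = 307 − 6·7 − 3·19.26 = 207.22; y* = 3 + 1/3·207.22/19.26 = 6.5864.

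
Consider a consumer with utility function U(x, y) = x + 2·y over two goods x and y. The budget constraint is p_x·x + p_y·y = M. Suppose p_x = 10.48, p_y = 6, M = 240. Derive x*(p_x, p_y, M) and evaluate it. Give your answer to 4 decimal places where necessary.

Linear utility — the consumer picks whichever good has higher MU/price: 1/10.48 = 0.0954 vs 2/6 = 0.3333.
y gives more utility per dollar, so spend all income on y: y* = M/p_y, x* = 0.
Numerically: x* = 0, y* = 40.

x* = 0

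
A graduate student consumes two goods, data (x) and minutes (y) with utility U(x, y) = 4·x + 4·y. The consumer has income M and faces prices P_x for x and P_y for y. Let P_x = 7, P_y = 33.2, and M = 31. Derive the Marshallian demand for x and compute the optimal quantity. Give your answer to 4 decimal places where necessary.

Linear utility — the consumer picks whichever good has higher MU/price: 4/7 = 0.5714 vs 4/33.2 = 0.1205.
x gives more utility per dollar, so spend all income on x: x* = M/P_x, y* = 0.
Numerically: x* = 4.4286, y* = 0.

x* = 4.4286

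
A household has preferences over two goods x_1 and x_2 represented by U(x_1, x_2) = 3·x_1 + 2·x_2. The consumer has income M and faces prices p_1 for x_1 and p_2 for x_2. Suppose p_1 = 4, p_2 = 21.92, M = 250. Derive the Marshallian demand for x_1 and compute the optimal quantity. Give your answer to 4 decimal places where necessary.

x_1* = 62.5

Linear utility — the consumer picks whichever good has higher MU/price: 3/4 = 0.75 vs 2/21.92 = 0.0912.
x_1 gives more utility per dollar, so spend all income on x_1: x_1* = M/p_1, x_2* = 0.
Numerically: x_1* = 62.5, x_2* = 0.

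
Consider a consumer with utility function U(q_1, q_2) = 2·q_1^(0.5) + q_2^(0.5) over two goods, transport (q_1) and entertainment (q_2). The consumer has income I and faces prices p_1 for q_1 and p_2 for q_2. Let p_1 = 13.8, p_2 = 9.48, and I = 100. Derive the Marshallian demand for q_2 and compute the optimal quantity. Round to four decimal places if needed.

q_2* = 2.8146

From the CES first-order condition, 2·(q_2/q_1)^(0.5) = p_1/p_2.
Hence q_2/q_1 = ((1/2)·p_1/p_2)^(1/(0.5)), i.e. raised to the 2 power.
Substitute q_2 = (q_2/q_1)·q_1 into the budget: q_1* = I/(p_1 + p_2·(q_2/q_1)).
Numerically q_2/q_1 = 0.529763, so q_1* = 100/(13.8 + 9.48·0.529763) = 5.3129 and q_2* = 0.529763·5.3129 = 2.8146.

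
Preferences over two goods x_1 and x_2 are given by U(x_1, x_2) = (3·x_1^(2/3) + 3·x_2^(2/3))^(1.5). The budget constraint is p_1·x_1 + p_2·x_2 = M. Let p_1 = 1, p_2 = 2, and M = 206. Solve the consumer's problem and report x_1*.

MU_x_1 ∝ 3·x_1^(-1/3), MU_x_2 ∝ 3·x_2^(-1/3), so MRS = (x_2/x_1)^(1/3) = p_1/p_2.
Solve for the ratio: x_2/x_1 = [p_1/p_2]^(3).
Substitute x_2 = (x_2/x_1)·x_1 into the budget: x_1* = M/(p_1 + p_2·(x_2/x_1)).
Numerically x_2/x_1 = 0.125, so x_1* = 206/(1 + 2·0.125) = 164.8.

x_1* = 164.8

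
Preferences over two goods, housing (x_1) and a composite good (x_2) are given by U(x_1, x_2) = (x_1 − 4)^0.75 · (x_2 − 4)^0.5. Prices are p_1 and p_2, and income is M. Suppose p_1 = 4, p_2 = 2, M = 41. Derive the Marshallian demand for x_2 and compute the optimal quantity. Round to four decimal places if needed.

After buying the subsistence bundle (4, 4), a share 0.6 of the remaining income goes to x_1: x_1* = 4 + 0.6·(M − 4p_1 − 4p_2)/p_1.
Discretionary income = 41 − 4·4 − 4·2 = 17; x_2* = 4 + 0.4·17/2 = 7.4.

x_2* = 7.4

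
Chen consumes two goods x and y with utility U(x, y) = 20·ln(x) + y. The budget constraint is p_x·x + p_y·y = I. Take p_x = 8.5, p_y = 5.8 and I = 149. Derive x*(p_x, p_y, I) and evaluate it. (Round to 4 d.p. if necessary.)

x* = 13.6471

So x*(p_x,p_y) = 20·p_y/p_x, independent of income; and y* = (I − 20·p_y)/p_y.
At the given prices: x* = 20·5.8/8.5 = 13.6471.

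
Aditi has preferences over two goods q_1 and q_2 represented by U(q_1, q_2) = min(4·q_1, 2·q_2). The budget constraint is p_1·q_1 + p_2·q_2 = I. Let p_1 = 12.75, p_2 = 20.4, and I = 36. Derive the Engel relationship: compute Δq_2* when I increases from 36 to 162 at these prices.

Δq_2* = 4.7059

With perfect complements, no substitution: consume in ratio q_1:q_2 = 2:4.
Budget: p_1·q_1 + p_2·2·q_1 = I, so (2·p_1 + 4·p_2)·q_1 = 2·I.
Demand: q_1*(p_1,p_2,I) = 2·I/(2·p_1 + 4·p_2), q_2* = 4·I/(2·p_1 + 4·p_2).
Here 2·12.75 + 4·20.4 = 107.1, giving q_2* = 1.3445.
At I' = 162: q_2* = 6.0504. Change: 6.0504 − 1.3445 = 4.7059.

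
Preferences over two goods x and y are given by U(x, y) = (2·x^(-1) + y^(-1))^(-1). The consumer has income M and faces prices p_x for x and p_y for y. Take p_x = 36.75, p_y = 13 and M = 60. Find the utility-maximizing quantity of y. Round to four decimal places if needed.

y* = 1.3664

With the ratio pinned down, the budget gives x* = M/(p_x + p_y·(y/x)) and y* = (y/x)·x*.
Numerically y/x = 1.188891, so x* = 60/(36.75 + 13·1.188891) = 1.1493 and y* = 1.188891·1.1493 = 1.3664.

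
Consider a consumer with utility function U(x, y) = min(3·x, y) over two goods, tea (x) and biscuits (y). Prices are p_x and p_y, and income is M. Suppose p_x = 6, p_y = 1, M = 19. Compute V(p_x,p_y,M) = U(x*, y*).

V = 6.3333

With perfect complements, no substitution: consume in ratio x:y = 1:3.
Budget: p_x·x + p_y·3·x = M, so (p_x + 3·p_y)·x = M.
Demand: x*(p_x,p_y,M) = M/(p_x + 3·p_y), y* = 3·M/(p_x + 3·p_y).
Here 6 + 3·1 = 9, giving x* = 2.1111 and y* = 6.3333.
Utility at the optimum: U(2.1111, 6.3333) = 6.3333.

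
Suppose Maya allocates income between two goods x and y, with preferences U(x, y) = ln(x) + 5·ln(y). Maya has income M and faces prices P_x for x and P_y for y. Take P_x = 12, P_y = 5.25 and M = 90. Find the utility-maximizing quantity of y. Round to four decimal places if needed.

MU_x/MU_y = (y)/(5·x); tangency sets this equal to P_x/P_y.
So P_y·y = 5·P_x·x; combined with the budget, a share 1/6 of income goes to x.
Demand: x*(P_x,P_y,M) = 1/6·M/P_x and y* = 5/6·M/P_y.
At P_x=12, P_y=5.25, M=90: y* = 5/6·90/5.25 = 14.2857.

y* = 14.2857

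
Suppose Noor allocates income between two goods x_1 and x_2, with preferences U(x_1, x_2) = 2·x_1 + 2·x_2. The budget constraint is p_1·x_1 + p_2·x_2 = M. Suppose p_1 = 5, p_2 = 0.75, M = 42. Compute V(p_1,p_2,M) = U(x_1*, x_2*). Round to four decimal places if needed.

V = 112

Linear utility — the consumer picks whichever good has higher MU/price: 2/5 = 0.4 vs 2/0.75 = 2.6667.
x_2 gives more utility per dollar, so spend all income on x_2: x_2* = M/p_2, x_1* = 0.
Numerically: x_1* = 0, x_2* = 56.
Utility at the optimum: U(0, 56) = 112.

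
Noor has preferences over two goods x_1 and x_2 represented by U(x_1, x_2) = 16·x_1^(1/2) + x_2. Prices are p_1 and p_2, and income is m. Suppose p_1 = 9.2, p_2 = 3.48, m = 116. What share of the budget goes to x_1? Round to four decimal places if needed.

Set MRS = p_1/p_2: 8·x_1^(−1/2) = p_1/p_2.
Solve: √x_1 = 8·p_2/p_1, so x_1*(p_1,p_2) = (8·p_2/p_1)², and x_2* = (m − p_1·x_1*)/p_2.
Plugging in: x_1* = (8·3.48/9.2)² = 9.1572, x_2* = 9.1246.
Expenditure on x_1: 9.2·9.1572 = 84.2463; share = 0.7263.

share on x_1 = 0.7263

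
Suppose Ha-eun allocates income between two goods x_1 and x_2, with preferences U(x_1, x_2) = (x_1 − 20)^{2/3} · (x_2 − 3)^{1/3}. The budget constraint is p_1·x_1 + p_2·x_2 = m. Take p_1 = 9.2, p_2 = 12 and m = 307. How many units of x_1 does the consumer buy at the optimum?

x_1* = 26.3043

MRS = 2·(x_2−3)/(x_1−20). Tangency with p_1/p_2 gives x_2−3 = (1/2)·(p_1/p_2)·(x_1−20).
After buying the subsistence bundle (20, 3), a share 2/3 of the remaining income goes to x_1: x_1* = 20 + 2/3·(m − 20p_1 − 3p_2)/p_1.
Discretionary income = 307 − 20·9.2 − 3·12 = 87; x_1* = 20 + 2/3·87/9.2 = 26.3043.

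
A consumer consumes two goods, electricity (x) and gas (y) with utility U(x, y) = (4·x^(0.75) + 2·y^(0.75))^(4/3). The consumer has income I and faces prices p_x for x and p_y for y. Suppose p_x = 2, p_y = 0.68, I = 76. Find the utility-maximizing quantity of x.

Numerically y/x = 4.676967, so x* = 76/(2 + 0.68·4.676967) = 14.6709.

x* = 14.6709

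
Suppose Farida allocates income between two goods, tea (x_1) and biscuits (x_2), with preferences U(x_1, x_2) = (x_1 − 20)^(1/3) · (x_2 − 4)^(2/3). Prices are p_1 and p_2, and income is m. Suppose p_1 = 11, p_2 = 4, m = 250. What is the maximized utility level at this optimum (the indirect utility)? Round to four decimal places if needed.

V = 1.3219

Discretionary income = 250 − 20·11 − 4·4 = 14; x_1* = 20 + 1/3·14/11 = 20.4242; x_2* = 4 + 2/3·14/4 = 6.3333.
Utility at the optimum: U(20.4242, 6.3333) = 1.3219.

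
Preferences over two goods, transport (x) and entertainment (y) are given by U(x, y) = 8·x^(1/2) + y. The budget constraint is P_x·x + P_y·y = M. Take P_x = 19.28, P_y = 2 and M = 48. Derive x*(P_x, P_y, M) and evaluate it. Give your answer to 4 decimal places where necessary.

x* = 0.1722

Utility is quasi-linear in y; the FOC for x is 4/√x = P_x/P_y.
Thus x* = (4·P_y/P_x)² — independent of M — with the rest of income spent on y.
Plugging in: x* = (4·2/19.28)² = 0.1722.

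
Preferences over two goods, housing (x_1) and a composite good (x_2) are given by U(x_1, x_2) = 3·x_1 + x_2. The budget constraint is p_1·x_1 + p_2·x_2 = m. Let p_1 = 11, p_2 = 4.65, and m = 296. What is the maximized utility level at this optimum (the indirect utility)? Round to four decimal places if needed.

V = 80.7273

Linear utility — the consumer picks whichever good has higher MU/price: 3/11 = 0.2727 vs 1/4.65 = 0.2151.
x_1 gives more utility per dollar, so spend all income on x_1: x_1* = m/p_1, x_2* = 0.
Numerically: x_1* = 26.9091, x_2* = 0.
Utility at the optimum: U(26.9091, 0) = 80.7273.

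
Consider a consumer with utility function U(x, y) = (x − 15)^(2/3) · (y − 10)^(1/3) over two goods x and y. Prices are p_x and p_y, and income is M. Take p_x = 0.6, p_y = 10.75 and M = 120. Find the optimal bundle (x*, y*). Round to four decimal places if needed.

x* = 18.8889, y* = 10.1085

Let x' = x−15, y' = y−10. MRS = 2·y'/x' = p_x/p_y.
Substituting into the budget: x* = 15 + 2/3·(M − 15·p_x − 10·p_y)/p_x, and y* = 10 + 1/3·(…)/p_y.
Discretionary income = 120 − 15·0.6 − 10·10.75 = 3.5; x* = 15 + 2/3·3.5/0.6 = 18.8889; y* = 10 + 1/3·3.5/10.75 = 10.1085.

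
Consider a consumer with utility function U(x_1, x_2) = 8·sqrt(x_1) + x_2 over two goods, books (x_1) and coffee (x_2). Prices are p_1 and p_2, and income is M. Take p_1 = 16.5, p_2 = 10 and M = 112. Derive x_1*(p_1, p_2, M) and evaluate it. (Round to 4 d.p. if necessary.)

x_1* = 5.877

MU_x_1 = 4/√x_1, MU_x_2 = 1. Tangency: 4/√x_1 = p_1/p_2.
Solve: √x_1 = 4·p_2/p_1, so x_1*(p_1,p_2) = (4·p_2/p_1)², and x_2* = (M − p_1·x_1*)/p_2.
Plugging in: x_1* = (4·10/16.5)² = 5.877.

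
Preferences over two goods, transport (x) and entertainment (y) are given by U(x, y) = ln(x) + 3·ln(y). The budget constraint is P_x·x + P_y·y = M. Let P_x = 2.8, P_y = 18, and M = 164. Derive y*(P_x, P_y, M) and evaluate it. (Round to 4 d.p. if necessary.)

Demand: x*(P_x,P_y,M) = 0.25·M/P_x and y* = 0.75·M/P_y.
At P_x=2.8, P_y=18, M=164: y* = 0.75·164/18 = 6.8333.

y* = 6.8333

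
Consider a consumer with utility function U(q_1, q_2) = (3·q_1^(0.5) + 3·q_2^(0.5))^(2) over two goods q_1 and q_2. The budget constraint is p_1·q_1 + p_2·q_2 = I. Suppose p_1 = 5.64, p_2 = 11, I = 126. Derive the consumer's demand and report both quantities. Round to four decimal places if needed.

MRS = MU_q_1/MU_q_2 = (q_2/q_1)^(0.5). Set equal to p_1/p_2.
Solve for the ratio: q_2/q_1 = [p_1/p_2]^(2).
With the ratio pinned down, the budget gives q_1* = I/(p_1 + p_2·(q_2/q_1)) and q_2* = (q_2/q_1)·q_1*.
Numerically q_2/q_1 = 0.262889, so q_1* = 126/(5.64 + 11·0.262889) = 14.7683 and q_2* = 0.262889·14.7683 = 3.8824.

q_1* = 14.7683, q_2* = 3.8824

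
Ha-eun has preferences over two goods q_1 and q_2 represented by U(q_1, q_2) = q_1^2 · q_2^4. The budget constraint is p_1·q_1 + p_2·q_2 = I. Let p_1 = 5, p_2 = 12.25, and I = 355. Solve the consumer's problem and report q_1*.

q_1* = 23.6667

The MRS is (1/2)·q_2/q_1. Set MRS = p_1/p_2.
So 2·p_2·q_2 = 4·p_1·q_1; combined with the budget, a share 1/3 of income goes to q_1.
Demand: q_1*(p_1,p_2,I) = 1/3·I/p_1 and q_2* = 2/3·I/p_2.
At p_1=5, p_2=12.25, I=355: q_1* = 1/3·355/5 = 23.6667.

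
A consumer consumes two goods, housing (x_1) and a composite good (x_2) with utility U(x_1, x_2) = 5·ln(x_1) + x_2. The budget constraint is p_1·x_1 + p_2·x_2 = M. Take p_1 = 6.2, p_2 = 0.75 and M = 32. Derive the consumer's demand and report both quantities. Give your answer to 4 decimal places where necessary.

So x_1*(p_1,p_2) = 5·p_2/p_1, independent of income; and x_2* = (M − 5·p_2)/p_2.
At the given prices: x_1* = 5·0.75/6.2 = 0.6048, and x_2* = 37.6667.

x_1* = 0.6048, x_2* = 37.6667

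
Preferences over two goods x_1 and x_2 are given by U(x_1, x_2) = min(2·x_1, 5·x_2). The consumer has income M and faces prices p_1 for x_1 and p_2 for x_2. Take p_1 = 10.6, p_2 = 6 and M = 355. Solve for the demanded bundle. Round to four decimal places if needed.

Leontief preferences: the optimum is at the kink where x_1/5 = x_2/2, i.e. x_2 = (2/5)·x_1.
Budget: p_1·x_1 + p_2·(2/5)·x_1 = M, so (5·p_1 + 2·p_2)·x_1 = 5·M.
Demand: x_1*(p_1,p_2,M) = 5·M/(5·p_1 + 2·p_2), x_2* = 2·M/(5·p_1 + 2·p_2).
Here 5·10.6 + 2·6 = 65, giving x_1* = 27.3077 and x_2* = 10.9231.

x_1* = 27.3077, x_2* = 10.9231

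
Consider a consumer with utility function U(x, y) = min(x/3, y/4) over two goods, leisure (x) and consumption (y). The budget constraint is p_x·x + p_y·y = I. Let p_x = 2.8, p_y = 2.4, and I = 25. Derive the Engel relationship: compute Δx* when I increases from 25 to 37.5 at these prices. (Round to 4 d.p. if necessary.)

Δx* = 2.0833

Leontief preferences: the optimum is at the kink where x/3 = y/4, i.e. y = (4/3)·x.
Budget: p_x·x + p_y·(4/3)·x = I, so (3·p_x + 4·p_y)·x = 3·I.
Demand: x*(p_x,p_y,I) = 3·I/(3·p_x + 4·p_y), y* = 4·I/(3·p_x + 4·p_y).
Here 3·2.8 + 4·2.4 = 18, giving x* = 4.1667.
At I' = 37.5: x* = 6.25. Change: 6.25 − 4.1667 = 2.0833.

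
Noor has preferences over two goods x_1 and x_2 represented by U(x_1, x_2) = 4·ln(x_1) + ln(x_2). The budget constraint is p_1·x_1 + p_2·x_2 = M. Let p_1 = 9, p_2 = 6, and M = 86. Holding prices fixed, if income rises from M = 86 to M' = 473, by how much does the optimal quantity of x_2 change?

Δx_2* = 12.9

MU_x_1/MU_x_2 = (4·x_2)/(x_1); tangency sets this equal to p_1/p_2.
Rearranging, p_2·x_2 = (1/4)·p_1·x_1. Substituting into the budget gives p_1·x_1·(1 + (1/4)) = M.
Demand: x_1*(p_1,p_2,M) = 0.8·M/p_1 and x_2* = 0.2·M/p_2.
At p_1=9, p_2=6, M=86: x_2* = 0.2·86/6 = 2.8667.
At M' = 473: x_2* = 15.7667. Change: 15.7667 − 2.8667 = 12.9.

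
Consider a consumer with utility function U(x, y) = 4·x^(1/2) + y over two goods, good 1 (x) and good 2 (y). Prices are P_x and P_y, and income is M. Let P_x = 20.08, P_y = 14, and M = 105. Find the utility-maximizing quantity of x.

x* = 1.9444

MU_x = 2/√x, MU_y = 1. Tangency: 2/√x = P_x/P_y.
Thus x* = (2·P_y/P_x)² — independent of M — with the rest of income spent on y.
Plugging in: x* = (2·14/20.08)² = 1.9444.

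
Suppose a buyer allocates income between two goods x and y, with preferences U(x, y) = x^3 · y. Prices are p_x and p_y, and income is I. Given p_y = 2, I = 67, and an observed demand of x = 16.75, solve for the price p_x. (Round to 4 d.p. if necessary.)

Tangency: MRS = 3·y/x = p_x/p_y.
So 3·p_y·y = p_x·x; combined with the budget, a share 0.75 of income goes to x.
Demand: x*(p_x,p_y,I) = 0.75·I/p_x and y* = 0.25·I/p_y.
Set x* = 16.75 in the demand function and solve for p_x: p_x = 3.

p_x = 3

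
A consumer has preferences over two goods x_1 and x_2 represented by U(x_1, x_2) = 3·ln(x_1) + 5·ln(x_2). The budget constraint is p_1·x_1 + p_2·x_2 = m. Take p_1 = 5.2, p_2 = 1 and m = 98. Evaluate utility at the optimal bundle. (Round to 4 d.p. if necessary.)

Tangency: MRS = (3/5)·x_2/x_1 = p_1/p_2.
So 3·p_2·x_2 = 5·p_1·x_1; combined with the budget, a share 0.375 of income goes to x_1.
Demand: x_1*(p_1,p_2,m) = 0.375·m/p_1 and x_2* = 0.625·m/p_2.
At p_1=5.2, p_2=1, m=98: x_1* = 0.375·98/5.2 = 7.0673, x_2* = 61.25.
Utility at the optimum: U(7.0673, 61.25) = 26.4413.

V = 26.4413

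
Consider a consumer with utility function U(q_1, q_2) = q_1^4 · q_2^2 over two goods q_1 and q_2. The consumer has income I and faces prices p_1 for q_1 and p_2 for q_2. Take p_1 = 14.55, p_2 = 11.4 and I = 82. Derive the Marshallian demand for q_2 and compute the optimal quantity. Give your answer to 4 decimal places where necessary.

MU_q_1/MU_q_2 = (4·q_2)/(2·q_1); tangency sets this equal to p_1/p_2.
So 4·p_2·q_2 = 2·p_1·q_1; combined with the budget, a share 2/3 of income goes to q_1.
Demand: q_1*(p_1,p_2,I) = 2/3·I/p_1 and q_2* = 1/3·I/p_2.
At p_1=14.55, p_2=11.4, I=82: q_2* = 1/3·82/11.4 = 2.3977.

q_2* = 2.3977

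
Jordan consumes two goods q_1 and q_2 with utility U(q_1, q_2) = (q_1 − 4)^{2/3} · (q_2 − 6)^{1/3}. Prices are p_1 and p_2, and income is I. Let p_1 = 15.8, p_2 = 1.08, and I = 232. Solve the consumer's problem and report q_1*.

Let q_1' = q_1−4, q_2' = q_2−6. MRS = 2·q_2'/q_1' = p_1/p_2.
After buying the subsistence bundle (4, 6), a share 2/3 of the remaining income goes to q_1: q_1* = 4 + 2/3·(I − 4p_1 − 6p_2)/p_1.
Discretionary income = 232 − 4·15.8 − 6·1.08 = 162.32; q_1* = 4 + 2/3·162.32/15.8 = 10.8489.

q_1* = 10.8489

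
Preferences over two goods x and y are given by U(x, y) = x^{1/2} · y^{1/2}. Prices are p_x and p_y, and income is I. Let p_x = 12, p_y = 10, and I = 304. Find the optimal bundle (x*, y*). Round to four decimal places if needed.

MU_x/MU_y = (0.5·y)/(0.5·x); tangency sets this equal to p_x/p_y.
So 0.5·p_y·y = 0.5·p_x·x; combined with the budget, a share 0.5 of income goes to x.
Demand: x*(p_x,p_y,I) = 0.5·I/p_x and y* = 0.5·I/p_y.
At p_x=12, p_y=10, I=304: x* = 0.5·304/12 = 12.6667, y* = 15.2.

x* = 12.6667, y* = 15.2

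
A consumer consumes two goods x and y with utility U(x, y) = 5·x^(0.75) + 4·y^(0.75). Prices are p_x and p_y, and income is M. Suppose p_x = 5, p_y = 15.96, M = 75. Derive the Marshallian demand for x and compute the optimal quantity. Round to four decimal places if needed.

MU_x ∝ 5·x^(-0.25), MU_y ∝ 4·y^(-0.25), so MRS = (5/4)·(y/x)^(0.25) = p_x/p_y.
Hence y/x = ((4/5)·p_x/p_y)^(1/(0.25)), i.e. raised to the 4 power.
With the ratio pinned down, the budget gives x* = M/(p_x + p_y·(y/x)) and y* = (y/x)·x*.
Numerically y/x = 0.003946, so x* = 75/(5 + 15.96·0.003946) = 14.8134.

x* = 14.8134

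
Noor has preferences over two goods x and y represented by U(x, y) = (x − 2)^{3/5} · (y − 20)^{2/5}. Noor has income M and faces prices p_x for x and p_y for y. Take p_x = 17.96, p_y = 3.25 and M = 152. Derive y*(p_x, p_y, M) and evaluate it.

y* = 26.2868

MRS = (3/2)·(y−20)/(x−2). Tangency with p_x/p_y gives y−20 = (2/3)·(p_x/p_y)·(x−2).
After buying the subsistence bundle (2, 20), a share 0.6 of the remaining income goes to x: x* = 2 + 0.6·(M − 2p_x − 20p_y)/p_x.
Discretionary income = 152 − 2·17.96 − 20·3.25 = 51.08; y* = 20 + 0.4·51.08/3.25 = 26.2868.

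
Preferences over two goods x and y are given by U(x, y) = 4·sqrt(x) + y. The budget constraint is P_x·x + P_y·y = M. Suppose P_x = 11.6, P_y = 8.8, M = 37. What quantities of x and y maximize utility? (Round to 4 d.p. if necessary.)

MU_x = 2/√x, MU_y = 1. Tangency: 2/√x = P_x/P_y.
Thus x* = (2·P_y/P_x)² — independent of M — with the rest of income spent on y.
Plugging in: x* = (2·8.8/11.6)² = 2.302, y* = 1.1701.

x* = 2.302, y* = 1.1701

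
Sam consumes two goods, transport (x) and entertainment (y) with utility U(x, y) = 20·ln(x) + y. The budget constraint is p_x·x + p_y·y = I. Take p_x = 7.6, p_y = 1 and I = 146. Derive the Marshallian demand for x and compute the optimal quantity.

x* = 2.6316

Set MRS = p_x/p_y: (20/x)/1 = p_x/p_y.
So x*(p_x,p_y) = 20·p_y/p_x, independent of income; and y* = (I − 20·p_y)/p_y.
At the given prices: x* = 20·1/7.6 = 2.6316.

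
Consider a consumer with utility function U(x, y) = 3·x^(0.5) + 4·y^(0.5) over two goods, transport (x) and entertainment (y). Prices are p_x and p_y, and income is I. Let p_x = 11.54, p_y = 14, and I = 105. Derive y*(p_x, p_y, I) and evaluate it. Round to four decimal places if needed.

y* = 4.4579

MU_x ∝ 3·x^(-0.5), MU_y ∝ 4·y^(-0.5), so MRS = (3/4)·(y/x)^(0.5) = p_x/p_y.
Hence y/x = ((4/3)·p_x/p_y)^(1/(0.5)), i.e. raised to the 2 power.
Substitute y = (y/x)·x into the budget: x* = I/(p_x + p_y·(y/x)).
Numerically y/x = 1.207906, so x* = 105/(11.54 + 14·1.207906) = 3.6906 and y* = 1.207906·3.6906 = 4.4579.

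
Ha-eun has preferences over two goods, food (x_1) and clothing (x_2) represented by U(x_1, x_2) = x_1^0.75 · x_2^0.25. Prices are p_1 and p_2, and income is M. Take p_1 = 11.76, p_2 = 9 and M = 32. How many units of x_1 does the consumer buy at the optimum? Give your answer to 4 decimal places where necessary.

Tangency: MRS = 3·x_2/x_1 = p_1/p_2.
So 0.75·p_2·x_2 = 0.25·p_1·x_1; combined with the budget, a share 0.75 of income goes to x_1.
Demand: x_1*(p_1,p_2,M) = 0.75·M/p_1 and x_2* = 0.25·M/p_2.
At p_1=11.76, p_2=9, M=32: x_1* = 0.75·32/11.76 = 2.0408.

x_1* = 2.0408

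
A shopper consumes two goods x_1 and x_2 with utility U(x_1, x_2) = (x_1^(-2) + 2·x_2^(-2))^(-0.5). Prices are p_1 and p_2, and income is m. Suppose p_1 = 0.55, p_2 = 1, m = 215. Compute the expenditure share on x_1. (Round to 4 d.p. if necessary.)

share on x_1 = 0.3476

MRS = MU_x_1/MU_x_2 = (1/2)·(x_2/x_1)^(3). Set equal to p_1/p_2.
Solve for the ratio: x_2/x_1 = [2·p_1/p_2]^(1/3).
Substitute x_2 = (x_2/x_1)·x_1 into the budget: x_1* = m/(p_1 + p_2·(x_2/x_1)).
Numerically x_2/x_1 = 1.03228, so x_1* = 215/(0.55 + 1·1.03228) = 135.8799 and x_2* = 1.03228·135.8799 = 140.2661.
Expenditure on x_1: 0.55·135.8799 = 74.7339; share = 0.3476.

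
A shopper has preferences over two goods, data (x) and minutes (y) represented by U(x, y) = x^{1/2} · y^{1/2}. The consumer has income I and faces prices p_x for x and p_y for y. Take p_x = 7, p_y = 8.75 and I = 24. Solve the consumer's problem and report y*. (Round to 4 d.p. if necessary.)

y* = 1.3714

The MRS is y/x. Set MRS = p_x/p_y.
So 0.5·p_y·y = 0.5·p_x·x; combined with the budget, a share 0.5 of income goes to x.
Demand: x*(p_x,p_y,I) = 0.5·I/p_x and y* = 0.5·I/p_y.
At p_x=7, p_y=8.75, I=24: y* = 0.5·24/8.75 = 1.3714.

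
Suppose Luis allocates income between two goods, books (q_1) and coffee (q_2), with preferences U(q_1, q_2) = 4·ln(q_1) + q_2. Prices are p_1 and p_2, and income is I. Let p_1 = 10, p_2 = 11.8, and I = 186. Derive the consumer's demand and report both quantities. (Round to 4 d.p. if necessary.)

q_1* = 4.72, q_2* = 11.7627

MU_q_1 = 4/q_1, MU_q_2 = 1. Tangency: 4/q_1 = p_1/p_2.
So q_1*(p_1,p_2) = 4·p_2/p_1, independent of income; and q_2* = (I − 4·p_2)/p_2.
At the given prices: q_1* = 4·11.8/10 = 4.72, and q_2* = 11.7627.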